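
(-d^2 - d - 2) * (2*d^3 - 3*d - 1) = -2*d^5 - 2*d^4 - d^3 + 4*d^2 + 7*d + 2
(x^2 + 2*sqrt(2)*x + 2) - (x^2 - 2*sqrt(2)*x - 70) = 4*sqrt(2)*x + 72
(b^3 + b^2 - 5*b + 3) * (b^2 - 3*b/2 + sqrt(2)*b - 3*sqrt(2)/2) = b^5 - b^4/2 + sqrt(2)*b^4 - 13*b^3/2 - sqrt(2)*b^3/2 - 13*sqrt(2)*b^2/2 + 21*b^2/2 - 9*b/2 + 21*sqrt(2)*b/2 - 9*sqrt(2)/2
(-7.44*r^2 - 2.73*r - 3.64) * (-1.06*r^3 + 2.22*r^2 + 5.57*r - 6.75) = 7.8864*r^5 - 13.623*r^4 - 43.643*r^3 + 26.9331*r^2 - 1.8473*r + 24.57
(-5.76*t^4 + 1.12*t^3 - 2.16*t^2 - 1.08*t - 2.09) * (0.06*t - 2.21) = -0.3456*t^5 + 12.7968*t^4 - 2.6048*t^3 + 4.7088*t^2 + 2.2614*t + 4.6189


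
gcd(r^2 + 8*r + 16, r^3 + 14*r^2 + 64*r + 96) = r^2 + 8*r + 16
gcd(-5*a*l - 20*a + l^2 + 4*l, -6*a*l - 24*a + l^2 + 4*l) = l + 4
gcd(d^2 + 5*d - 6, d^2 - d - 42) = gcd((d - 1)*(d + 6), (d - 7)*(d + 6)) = d + 6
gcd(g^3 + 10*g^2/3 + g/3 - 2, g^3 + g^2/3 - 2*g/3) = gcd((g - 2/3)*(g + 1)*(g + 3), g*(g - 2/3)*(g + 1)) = g^2 + g/3 - 2/3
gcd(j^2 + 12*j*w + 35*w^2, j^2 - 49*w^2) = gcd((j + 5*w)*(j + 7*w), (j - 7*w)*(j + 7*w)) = j + 7*w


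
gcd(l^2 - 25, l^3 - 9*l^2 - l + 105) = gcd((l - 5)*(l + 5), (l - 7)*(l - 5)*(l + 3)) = l - 5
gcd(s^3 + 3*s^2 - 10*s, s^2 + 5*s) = s^2 + 5*s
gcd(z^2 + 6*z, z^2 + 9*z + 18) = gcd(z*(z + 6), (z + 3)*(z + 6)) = z + 6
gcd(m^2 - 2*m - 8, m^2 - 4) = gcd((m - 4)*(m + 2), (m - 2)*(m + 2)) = m + 2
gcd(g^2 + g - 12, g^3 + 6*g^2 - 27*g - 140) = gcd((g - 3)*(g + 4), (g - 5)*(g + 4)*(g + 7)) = g + 4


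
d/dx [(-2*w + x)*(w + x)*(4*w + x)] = -6*w^2 + 6*w*x + 3*x^2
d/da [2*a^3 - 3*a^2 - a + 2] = 6*a^2 - 6*a - 1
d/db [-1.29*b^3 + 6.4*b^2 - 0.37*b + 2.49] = -3.87*b^2 + 12.8*b - 0.37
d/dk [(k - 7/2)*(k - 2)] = 2*k - 11/2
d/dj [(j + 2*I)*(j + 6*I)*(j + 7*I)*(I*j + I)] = 4*I*j^3 + j^2*(-45 + 3*I) + j*(-30 - 136*I) + 84 - 68*I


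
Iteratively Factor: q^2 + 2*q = (q + 2)*(q)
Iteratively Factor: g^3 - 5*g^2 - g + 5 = (g + 1)*(g^2 - 6*g + 5) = (g - 5)*(g + 1)*(g - 1)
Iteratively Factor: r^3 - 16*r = (r)*(r^2 - 16) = r*(r - 4)*(r + 4)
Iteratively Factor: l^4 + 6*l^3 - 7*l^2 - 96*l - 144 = (l + 3)*(l^3 + 3*l^2 - 16*l - 48) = (l + 3)*(l + 4)*(l^2 - l - 12) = (l - 4)*(l + 3)*(l + 4)*(l + 3)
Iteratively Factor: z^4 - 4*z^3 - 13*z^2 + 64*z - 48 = (z - 3)*(z^3 - z^2 - 16*z + 16) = (z - 3)*(z + 4)*(z^2 - 5*z + 4) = (z - 4)*(z - 3)*(z + 4)*(z - 1)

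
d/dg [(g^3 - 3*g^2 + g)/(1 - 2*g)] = (-4*g^3 + 9*g^2 - 6*g + 1)/(4*g^2 - 4*g + 1)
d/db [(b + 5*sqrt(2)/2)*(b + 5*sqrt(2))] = 2*b + 15*sqrt(2)/2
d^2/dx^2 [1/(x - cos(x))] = (-x*cos(x) + sin(x)^2 + 4*sin(x) + 3)/(x - cos(x))^3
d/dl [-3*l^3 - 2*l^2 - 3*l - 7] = -9*l^2 - 4*l - 3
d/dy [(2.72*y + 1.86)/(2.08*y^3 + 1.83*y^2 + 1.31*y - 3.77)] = (5.6576*y^3 + 4.9776*y^2 + 3.5632*y - (2.72*y + 1.86)*(6.24*y^2 + 3.66*y + 1.31) - 10.2544)/(2.08*y^3 + 1.83*y^2 + 1.31*y - 3.77)^2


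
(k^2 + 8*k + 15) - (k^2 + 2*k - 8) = 6*k + 23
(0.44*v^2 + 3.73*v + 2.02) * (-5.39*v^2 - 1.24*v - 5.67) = -2.3716*v^4 - 20.6503*v^3 - 18.0078*v^2 - 23.6539*v - 11.4534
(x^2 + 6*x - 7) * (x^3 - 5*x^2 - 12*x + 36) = x^5 + x^4 - 49*x^3 - x^2 + 300*x - 252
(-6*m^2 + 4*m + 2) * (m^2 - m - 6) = -6*m^4 + 10*m^3 + 34*m^2 - 26*m - 12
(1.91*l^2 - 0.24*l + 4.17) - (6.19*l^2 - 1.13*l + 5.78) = -4.28*l^2 + 0.89*l - 1.61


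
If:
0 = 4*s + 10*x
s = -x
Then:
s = 0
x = 0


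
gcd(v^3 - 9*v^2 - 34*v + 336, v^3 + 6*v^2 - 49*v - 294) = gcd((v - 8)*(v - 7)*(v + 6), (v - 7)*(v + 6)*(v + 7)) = v^2 - v - 42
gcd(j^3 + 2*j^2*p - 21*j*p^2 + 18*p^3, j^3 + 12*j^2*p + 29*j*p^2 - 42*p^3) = -j^2 - 5*j*p + 6*p^2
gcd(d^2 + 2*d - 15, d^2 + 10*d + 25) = d + 5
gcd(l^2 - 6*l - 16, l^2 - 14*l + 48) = l - 8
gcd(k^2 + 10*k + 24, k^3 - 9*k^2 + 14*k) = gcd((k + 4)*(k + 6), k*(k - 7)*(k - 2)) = 1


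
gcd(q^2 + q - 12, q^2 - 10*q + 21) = q - 3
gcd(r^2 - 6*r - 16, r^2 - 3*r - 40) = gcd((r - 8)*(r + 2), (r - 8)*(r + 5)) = r - 8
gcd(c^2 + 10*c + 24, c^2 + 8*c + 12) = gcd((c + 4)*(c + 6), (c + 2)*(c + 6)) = c + 6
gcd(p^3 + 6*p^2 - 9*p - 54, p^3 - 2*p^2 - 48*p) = p + 6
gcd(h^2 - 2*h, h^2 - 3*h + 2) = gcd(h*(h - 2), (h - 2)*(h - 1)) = h - 2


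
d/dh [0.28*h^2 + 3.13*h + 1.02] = 0.56*h + 3.13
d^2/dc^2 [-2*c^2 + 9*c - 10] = -4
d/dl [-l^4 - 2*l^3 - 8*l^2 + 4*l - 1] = -4*l^3 - 6*l^2 - 16*l + 4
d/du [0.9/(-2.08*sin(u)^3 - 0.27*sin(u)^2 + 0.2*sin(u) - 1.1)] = (5.616*sin(u)^2 + 0.486*sin(u) - 0.18)*cos(u)/(2.08*sin(u)^3 + 0.27*sin(u)^2 - 0.2*sin(u) + 1.1)^2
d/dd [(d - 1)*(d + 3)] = 2*d + 2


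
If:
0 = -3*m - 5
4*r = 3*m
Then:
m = -5/3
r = -5/4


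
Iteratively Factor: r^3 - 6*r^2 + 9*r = (r - 3)*(r^2 - 3*r) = (r - 3)^2*(r)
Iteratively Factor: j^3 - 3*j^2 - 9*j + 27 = (j - 3)*(j^2 - 9) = (j - 3)*(j + 3)*(j - 3)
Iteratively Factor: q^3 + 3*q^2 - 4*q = (q - 1)*(q^2 + 4*q) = (q - 1)*(q + 4)*(q)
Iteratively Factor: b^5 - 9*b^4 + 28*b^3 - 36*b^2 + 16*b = (b - 2)*(b^4 - 7*b^3 + 14*b^2 - 8*b) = (b - 2)*(b - 1)*(b^3 - 6*b^2 + 8*b) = b*(b - 2)*(b - 1)*(b^2 - 6*b + 8) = b*(b - 4)*(b - 2)*(b - 1)*(b - 2)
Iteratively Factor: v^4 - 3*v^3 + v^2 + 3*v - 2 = (v - 1)*(v^3 - 2*v^2 - v + 2) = (v - 1)^2*(v^2 - v - 2) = (v - 2)*(v - 1)^2*(v + 1)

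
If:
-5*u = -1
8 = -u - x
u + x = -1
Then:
No Solution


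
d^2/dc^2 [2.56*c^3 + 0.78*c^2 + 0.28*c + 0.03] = 15.36*c + 1.56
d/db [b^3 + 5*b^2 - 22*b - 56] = 3*b^2 + 10*b - 22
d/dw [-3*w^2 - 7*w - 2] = -6*w - 7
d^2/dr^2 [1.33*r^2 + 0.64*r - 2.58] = 2.66000000000000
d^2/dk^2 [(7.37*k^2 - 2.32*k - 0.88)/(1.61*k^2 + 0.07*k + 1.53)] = (-13.688542*k^3 - 122.613414*k^2 + 33.69408*k + 39.328594)/(4.173281*k^6 + 0.544341*k^5 + 11.921406*k^4 + 1.034929*k^3 + 11.329038*k^2 + 0.491589*k + 3.581577)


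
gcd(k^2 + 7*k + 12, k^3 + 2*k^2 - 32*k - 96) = k + 4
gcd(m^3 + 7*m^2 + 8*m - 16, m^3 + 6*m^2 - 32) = m^2 + 8*m + 16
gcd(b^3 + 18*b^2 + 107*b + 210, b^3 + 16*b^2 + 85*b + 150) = b^2 + 11*b + 30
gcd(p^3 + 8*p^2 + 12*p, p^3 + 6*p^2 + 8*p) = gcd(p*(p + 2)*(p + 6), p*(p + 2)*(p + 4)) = p^2 + 2*p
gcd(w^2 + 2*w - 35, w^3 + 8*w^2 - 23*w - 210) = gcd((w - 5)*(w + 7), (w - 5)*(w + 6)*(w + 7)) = w^2 + 2*w - 35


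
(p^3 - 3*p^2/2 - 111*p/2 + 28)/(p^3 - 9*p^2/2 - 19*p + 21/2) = (p^2 - p - 56)/(p^2 - 4*p - 21)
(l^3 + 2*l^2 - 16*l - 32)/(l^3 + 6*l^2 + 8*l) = (l - 4)/l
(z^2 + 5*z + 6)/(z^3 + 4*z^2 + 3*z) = (z + 2)/(z*(z + 1))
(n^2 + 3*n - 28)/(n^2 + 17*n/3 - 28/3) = 3*(n - 4)/(3*n - 4)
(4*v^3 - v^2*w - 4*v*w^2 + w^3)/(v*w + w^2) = 4*v^2/w - 5*v + w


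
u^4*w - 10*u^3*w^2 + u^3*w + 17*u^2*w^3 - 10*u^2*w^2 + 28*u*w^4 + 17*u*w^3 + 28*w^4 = (u - 7*w)*(u - 4*w)*(u + w)*(u*w + w)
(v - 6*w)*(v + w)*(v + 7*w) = v^3 + 2*v^2*w - 41*v*w^2 - 42*w^3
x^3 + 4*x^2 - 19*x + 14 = (x - 2)*(x - 1)*(x + 7)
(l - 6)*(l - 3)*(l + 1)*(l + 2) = l^4 - 6*l^3 - 7*l^2 + 36*l + 36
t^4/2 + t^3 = t^3*(t/2 + 1)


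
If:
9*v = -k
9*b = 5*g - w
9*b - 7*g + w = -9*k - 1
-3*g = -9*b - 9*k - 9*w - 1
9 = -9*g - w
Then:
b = -11/17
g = -18/17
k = -53/153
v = 53/1377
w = 9/17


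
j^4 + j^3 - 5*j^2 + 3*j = j*(j - 1)^2*(j + 3)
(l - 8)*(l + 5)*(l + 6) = l^3 + 3*l^2 - 58*l - 240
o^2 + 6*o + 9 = (o + 3)^2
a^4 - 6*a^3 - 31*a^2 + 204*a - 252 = (a - 7)*(a - 3)*(a - 2)*(a + 6)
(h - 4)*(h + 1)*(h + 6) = h^3 + 3*h^2 - 22*h - 24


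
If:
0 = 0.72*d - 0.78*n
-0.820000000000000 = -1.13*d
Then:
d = 0.73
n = 0.67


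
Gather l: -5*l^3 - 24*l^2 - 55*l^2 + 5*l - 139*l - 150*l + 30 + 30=-5*l^3 - 79*l^2 - 284*l + 60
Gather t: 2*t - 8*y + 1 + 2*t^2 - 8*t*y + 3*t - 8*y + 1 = 2*t^2 + t*(5 - 8*y) - 16*y + 2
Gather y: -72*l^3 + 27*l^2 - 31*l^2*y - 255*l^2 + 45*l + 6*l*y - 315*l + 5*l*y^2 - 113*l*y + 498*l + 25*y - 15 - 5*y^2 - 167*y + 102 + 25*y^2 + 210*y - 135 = -72*l^3 - 228*l^2 + 228*l + y^2*(5*l + 20) + y*(-31*l^2 - 107*l + 68) - 48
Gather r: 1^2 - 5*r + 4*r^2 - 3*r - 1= 4*r^2 - 8*r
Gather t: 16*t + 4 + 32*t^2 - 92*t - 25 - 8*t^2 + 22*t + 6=24*t^2 - 54*t - 15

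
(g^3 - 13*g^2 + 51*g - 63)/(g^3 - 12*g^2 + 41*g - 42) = (g - 3)/(g - 2)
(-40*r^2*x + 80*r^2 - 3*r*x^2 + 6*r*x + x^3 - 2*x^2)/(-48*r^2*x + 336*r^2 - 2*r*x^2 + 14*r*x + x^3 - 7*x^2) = (5*r*x - 10*r + x^2 - 2*x)/(6*r*x - 42*r + x^2 - 7*x)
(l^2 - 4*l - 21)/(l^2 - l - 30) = (-l^2 + 4*l + 21)/(-l^2 + l + 30)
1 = 1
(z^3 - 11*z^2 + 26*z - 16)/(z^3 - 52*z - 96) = (z^2 - 3*z + 2)/(z^2 + 8*z + 12)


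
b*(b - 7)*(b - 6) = b^3 - 13*b^2 + 42*b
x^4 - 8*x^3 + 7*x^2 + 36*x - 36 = (x - 6)*(x - 3)*(x - 1)*(x + 2)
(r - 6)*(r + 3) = r^2 - 3*r - 18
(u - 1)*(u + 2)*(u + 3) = u^3 + 4*u^2 + u - 6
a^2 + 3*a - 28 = (a - 4)*(a + 7)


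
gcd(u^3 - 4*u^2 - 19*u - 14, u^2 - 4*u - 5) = u + 1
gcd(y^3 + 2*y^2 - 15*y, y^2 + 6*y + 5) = y + 5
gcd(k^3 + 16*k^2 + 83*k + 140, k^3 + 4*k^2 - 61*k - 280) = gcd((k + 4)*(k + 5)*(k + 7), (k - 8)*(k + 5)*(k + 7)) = k^2 + 12*k + 35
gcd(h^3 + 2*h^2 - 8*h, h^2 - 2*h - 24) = h + 4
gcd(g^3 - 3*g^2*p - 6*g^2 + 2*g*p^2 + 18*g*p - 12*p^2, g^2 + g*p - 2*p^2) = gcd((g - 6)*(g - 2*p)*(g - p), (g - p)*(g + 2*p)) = -g + p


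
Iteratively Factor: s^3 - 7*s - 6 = (s + 1)*(s^2 - s - 6) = (s + 1)*(s + 2)*(s - 3)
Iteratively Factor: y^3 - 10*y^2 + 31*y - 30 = (y - 5)*(y^2 - 5*y + 6) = (y - 5)*(y - 3)*(y - 2)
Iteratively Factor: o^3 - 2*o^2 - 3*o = (o - 3)*(o^2 + o) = o*(o - 3)*(o + 1)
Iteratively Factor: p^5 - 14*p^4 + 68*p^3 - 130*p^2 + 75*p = (p - 5)*(p^4 - 9*p^3 + 23*p^2 - 15*p) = (p - 5)*(p - 1)*(p^3 - 8*p^2 + 15*p) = (p - 5)*(p - 3)*(p - 1)*(p^2 - 5*p) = (p - 5)^2*(p - 3)*(p - 1)*(p)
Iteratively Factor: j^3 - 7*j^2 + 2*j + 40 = (j - 5)*(j^2 - 2*j - 8) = (j - 5)*(j + 2)*(j - 4)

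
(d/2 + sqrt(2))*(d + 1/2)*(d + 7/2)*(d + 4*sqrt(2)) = d^4/2 + 2*d^3 + 3*sqrt(2)*d^3 + 71*d^2/8 + 12*sqrt(2)*d^2 + 21*sqrt(2)*d/4 + 32*d + 14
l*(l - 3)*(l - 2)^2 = l^4 - 7*l^3 + 16*l^2 - 12*l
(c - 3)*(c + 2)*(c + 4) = c^3 + 3*c^2 - 10*c - 24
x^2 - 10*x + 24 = (x - 6)*(x - 4)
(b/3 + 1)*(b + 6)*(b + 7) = b^3/3 + 16*b^2/3 + 27*b + 42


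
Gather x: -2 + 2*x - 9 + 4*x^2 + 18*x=4*x^2 + 20*x - 11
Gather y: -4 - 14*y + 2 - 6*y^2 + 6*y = -6*y^2 - 8*y - 2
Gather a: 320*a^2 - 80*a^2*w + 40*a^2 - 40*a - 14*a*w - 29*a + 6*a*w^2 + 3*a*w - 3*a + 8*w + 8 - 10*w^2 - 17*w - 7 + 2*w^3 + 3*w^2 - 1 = a^2*(360 - 80*w) + a*(6*w^2 - 11*w - 72) + 2*w^3 - 7*w^2 - 9*w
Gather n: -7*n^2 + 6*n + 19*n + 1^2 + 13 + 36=-7*n^2 + 25*n + 50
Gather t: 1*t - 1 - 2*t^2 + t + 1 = -2*t^2 + 2*t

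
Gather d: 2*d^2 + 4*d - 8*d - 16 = 2*d^2 - 4*d - 16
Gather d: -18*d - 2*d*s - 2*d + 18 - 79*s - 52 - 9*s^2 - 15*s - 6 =d*(-2*s - 20) - 9*s^2 - 94*s - 40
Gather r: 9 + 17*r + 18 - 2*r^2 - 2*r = -2*r^2 + 15*r + 27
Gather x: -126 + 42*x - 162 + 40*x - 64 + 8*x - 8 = 90*x - 360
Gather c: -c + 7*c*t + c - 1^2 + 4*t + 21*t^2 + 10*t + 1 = 7*c*t + 21*t^2 + 14*t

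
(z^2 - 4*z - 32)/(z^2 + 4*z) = (z - 8)/z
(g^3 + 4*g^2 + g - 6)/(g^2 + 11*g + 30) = (g^3 + 4*g^2 + g - 6)/(g^2 + 11*g + 30)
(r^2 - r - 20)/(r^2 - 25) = (r + 4)/(r + 5)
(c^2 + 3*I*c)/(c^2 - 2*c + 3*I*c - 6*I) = c/(c - 2)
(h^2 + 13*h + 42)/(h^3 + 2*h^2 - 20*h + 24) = (h + 7)/(h^2 - 4*h + 4)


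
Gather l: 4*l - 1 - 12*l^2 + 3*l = -12*l^2 + 7*l - 1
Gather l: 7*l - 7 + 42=7*l + 35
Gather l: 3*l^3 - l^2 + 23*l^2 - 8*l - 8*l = 3*l^3 + 22*l^2 - 16*l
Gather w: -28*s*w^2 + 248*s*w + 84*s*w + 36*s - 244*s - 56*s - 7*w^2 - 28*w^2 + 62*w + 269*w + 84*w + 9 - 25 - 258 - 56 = -264*s + w^2*(-28*s - 35) + w*(332*s + 415) - 330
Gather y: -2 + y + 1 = y - 1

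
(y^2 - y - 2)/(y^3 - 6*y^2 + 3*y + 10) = 1/(y - 5)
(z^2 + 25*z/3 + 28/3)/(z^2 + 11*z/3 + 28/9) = 3*(z + 7)/(3*z + 7)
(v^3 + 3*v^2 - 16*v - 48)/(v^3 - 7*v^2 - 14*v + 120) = (v^2 - v - 12)/(v^2 - 11*v + 30)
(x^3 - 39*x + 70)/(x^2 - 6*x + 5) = (x^2 + 5*x - 14)/(x - 1)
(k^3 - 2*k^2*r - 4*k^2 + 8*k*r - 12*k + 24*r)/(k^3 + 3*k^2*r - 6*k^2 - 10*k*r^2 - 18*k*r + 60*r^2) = (k + 2)/(k + 5*r)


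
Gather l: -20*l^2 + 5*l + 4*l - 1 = -20*l^2 + 9*l - 1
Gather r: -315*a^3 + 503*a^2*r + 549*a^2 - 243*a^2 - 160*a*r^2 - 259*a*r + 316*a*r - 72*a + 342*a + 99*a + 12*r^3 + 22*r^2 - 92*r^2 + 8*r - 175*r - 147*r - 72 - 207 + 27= -315*a^3 + 306*a^2 + 369*a + 12*r^3 + r^2*(-160*a - 70) + r*(503*a^2 + 57*a - 314) - 252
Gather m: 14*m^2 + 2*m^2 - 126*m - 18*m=16*m^2 - 144*m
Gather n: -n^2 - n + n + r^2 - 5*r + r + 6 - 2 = -n^2 + r^2 - 4*r + 4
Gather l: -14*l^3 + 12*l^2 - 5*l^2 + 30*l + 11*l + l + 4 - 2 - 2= -14*l^3 + 7*l^2 + 42*l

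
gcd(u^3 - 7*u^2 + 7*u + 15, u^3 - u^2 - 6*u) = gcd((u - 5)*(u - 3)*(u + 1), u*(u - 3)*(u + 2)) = u - 3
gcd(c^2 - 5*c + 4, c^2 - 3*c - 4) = c - 4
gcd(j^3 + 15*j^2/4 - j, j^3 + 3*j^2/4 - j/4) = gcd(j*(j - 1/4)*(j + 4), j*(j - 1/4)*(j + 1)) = j^2 - j/4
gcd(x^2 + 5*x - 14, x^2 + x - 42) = x + 7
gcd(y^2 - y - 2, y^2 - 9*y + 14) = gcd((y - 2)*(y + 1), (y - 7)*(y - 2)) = y - 2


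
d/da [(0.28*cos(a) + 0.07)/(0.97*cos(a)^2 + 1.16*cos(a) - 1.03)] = (0.2716*cos(a)^2 + 0.1358*cos(a) + 0.3696)*sin(a)/(0.9409*cos(a)^4 + 2.2504*cos(a)^3 - 0.6526*cos(a)^2 - 2.3896*cos(a) + 1.0609)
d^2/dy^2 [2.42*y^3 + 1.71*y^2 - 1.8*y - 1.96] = 14.52*y + 3.42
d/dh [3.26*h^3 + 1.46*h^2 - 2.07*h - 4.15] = 9.78*h^2 + 2.92*h - 2.07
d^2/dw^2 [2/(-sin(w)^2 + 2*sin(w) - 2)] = 4*(2*sin(w)^4 - 3*sin(w)^3 - 5*sin(w)^2 + 8*sin(w) - 2)/(sin(w)^2 - 2*sin(w) + 2)^3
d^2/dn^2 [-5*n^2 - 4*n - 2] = -10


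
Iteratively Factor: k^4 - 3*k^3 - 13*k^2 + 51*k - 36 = (k + 4)*(k^3 - 7*k^2 + 15*k - 9) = (k - 1)*(k + 4)*(k^2 - 6*k + 9) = (k - 3)*(k - 1)*(k + 4)*(k - 3)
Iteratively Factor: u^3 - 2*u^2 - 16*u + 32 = (u - 2)*(u^2 - 16) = (u - 2)*(u + 4)*(u - 4)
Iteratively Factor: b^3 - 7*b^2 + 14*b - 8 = (b - 1)*(b^2 - 6*b + 8) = (b - 2)*(b - 1)*(b - 4)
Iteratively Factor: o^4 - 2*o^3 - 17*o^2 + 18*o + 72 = (o + 2)*(o^3 - 4*o^2 - 9*o + 36) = (o - 4)*(o + 2)*(o^2 - 9) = (o - 4)*(o - 3)*(o + 2)*(o + 3)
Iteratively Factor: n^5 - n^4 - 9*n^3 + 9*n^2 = (n)*(n^4 - n^3 - 9*n^2 + 9*n) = n*(n - 3)*(n^3 + 2*n^2 - 3*n) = n^2*(n - 3)*(n^2 + 2*n - 3) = n^2*(n - 3)*(n - 1)*(n + 3)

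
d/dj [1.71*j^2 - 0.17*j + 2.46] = 3.42*j - 0.17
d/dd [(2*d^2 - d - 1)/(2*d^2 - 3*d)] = (-4*d^2 + 4*d - 3)/(d^2*(4*d^2 - 12*d + 9))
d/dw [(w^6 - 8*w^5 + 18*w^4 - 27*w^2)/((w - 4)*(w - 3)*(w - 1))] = w*(3*w^5 - 30*w^4 + 98*w^3 - 110*w^2 - 9*w + 72)/(w^4 - 10*w^3 + 33*w^2 - 40*w + 16)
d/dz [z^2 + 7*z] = 2*z + 7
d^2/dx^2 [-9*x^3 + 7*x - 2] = -54*x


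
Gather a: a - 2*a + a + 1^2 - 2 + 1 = 0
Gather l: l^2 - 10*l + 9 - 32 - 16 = l^2 - 10*l - 39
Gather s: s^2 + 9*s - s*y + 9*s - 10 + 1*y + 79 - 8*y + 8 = s^2 + s*(18 - y) - 7*y + 77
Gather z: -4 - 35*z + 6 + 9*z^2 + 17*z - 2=9*z^2 - 18*z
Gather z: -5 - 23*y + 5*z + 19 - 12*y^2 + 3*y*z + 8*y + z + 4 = -12*y^2 - 15*y + z*(3*y + 6) + 18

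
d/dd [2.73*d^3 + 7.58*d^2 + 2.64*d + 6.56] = 8.19*d^2 + 15.16*d + 2.64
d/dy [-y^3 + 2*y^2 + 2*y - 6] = -3*y^2 + 4*y + 2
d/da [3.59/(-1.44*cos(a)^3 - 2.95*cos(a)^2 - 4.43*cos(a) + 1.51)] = (15.5088*sin(a)^2 - 21.181*cos(a) - 31.4125)*sin(a)/(1.44*cos(a)^3 + 2.95*cos(a)^2 + 4.43*cos(a) - 1.51)^2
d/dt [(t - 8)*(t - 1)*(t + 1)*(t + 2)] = 4*t^3 - 18*t^2 - 34*t + 6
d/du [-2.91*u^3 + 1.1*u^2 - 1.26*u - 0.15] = -8.73*u^2 + 2.2*u - 1.26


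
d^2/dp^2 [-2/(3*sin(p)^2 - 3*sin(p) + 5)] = 6*(12*sin(p)^4 - 9*sin(p)^3 - 35*sin(p)^2 + 23*sin(p) + 4)/(3*sin(p)^2 - 3*sin(p) + 5)^3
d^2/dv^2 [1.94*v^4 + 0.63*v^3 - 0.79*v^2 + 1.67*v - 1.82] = 23.28*v^2 + 3.78*v - 1.58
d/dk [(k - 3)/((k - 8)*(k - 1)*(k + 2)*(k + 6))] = (-3*k^4 + 14*k^3 + 43*k^2 - 312*k - 36)/(k^8 - 2*k^7 - 103*k^6 + 16*k^5 + 2984*k^4 + 4384*k^3 - 8048*k^2 - 8448*k + 9216)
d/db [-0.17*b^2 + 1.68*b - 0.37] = 1.68 - 0.34*b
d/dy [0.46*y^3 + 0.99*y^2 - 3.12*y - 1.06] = 1.38*y^2 + 1.98*y - 3.12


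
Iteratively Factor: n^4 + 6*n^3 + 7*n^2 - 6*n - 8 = (n + 2)*(n^3 + 4*n^2 - n - 4) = (n + 1)*(n + 2)*(n^2 + 3*n - 4) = (n - 1)*(n + 1)*(n + 2)*(n + 4)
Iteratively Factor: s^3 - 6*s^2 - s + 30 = (s - 5)*(s^2 - s - 6) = (s - 5)*(s + 2)*(s - 3)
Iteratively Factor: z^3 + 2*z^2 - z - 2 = (z + 2)*(z^2 - 1) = (z - 1)*(z + 2)*(z + 1)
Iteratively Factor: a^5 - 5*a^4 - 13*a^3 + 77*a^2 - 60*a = (a - 5)*(a^4 - 13*a^2 + 12*a) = (a - 5)*(a - 1)*(a^3 + a^2 - 12*a) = a*(a - 5)*(a - 1)*(a^2 + a - 12) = a*(a - 5)*(a - 1)*(a + 4)*(a - 3)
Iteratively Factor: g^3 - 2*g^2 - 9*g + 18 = (g - 2)*(g^2 - 9) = (g - 3)*(g - 2)*(g + 3)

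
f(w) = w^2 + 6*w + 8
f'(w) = 2*w + 6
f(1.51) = 19.34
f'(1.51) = 9.02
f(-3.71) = -0.50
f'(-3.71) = -1.42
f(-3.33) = -0.89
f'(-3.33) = -0.66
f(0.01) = 8.06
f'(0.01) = 6.02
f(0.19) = 9.18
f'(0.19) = 6.38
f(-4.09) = 0.19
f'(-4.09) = -2.18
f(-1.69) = 0.72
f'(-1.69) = 2.62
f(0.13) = 8.80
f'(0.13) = 6.26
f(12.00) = 224.00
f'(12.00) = 30.00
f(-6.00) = 8.00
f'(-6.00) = -6.00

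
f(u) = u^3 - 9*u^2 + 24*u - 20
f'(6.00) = 24.00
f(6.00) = 16.00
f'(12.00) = 240.00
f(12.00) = 700.00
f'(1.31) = 5.57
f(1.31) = -1.76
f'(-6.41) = 262.64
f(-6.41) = -807.01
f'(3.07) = -2.99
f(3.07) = -2.21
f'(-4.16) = 150.80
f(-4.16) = -347.58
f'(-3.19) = 111.95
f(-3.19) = -220.61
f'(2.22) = -1.17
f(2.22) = -0.13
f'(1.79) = 1.39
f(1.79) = -0.14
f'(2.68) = -2.69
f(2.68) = -1.07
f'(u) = 3*u^2 - 18*u + 24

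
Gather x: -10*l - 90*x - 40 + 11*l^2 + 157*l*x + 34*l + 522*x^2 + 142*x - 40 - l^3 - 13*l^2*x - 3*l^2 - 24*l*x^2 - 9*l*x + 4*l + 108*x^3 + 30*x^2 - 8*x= -l^3 + 8*l^2 + 28*l + 108*x^3 + x^2*(552 - 24*l) + x*(-13*l^2 + 148*l + 44) - 80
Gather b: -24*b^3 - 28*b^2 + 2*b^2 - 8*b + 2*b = -24*b^3 - 26*b^2 - 6*b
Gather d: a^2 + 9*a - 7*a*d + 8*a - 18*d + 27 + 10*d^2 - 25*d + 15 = a^2 + 17*a + 10*d^2 + d*(-7*a - 43) + 42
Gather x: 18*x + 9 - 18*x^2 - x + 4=-18*x^2 + 17*x + 13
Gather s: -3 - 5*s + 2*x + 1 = -5*s + 2*x - 2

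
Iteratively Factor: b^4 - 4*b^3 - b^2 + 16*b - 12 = (b - 1)*(b^3 - 3*b^2 - 4*b + 12) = (b - 2)*(b - 1)*(b^2 - b - 6) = (b - 3)*(b - 2)*(b - 1)*(b + 2)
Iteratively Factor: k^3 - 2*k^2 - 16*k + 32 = (k - 2)*(k^2 - 16) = (k - 4)*(k - 2)*(k + 4)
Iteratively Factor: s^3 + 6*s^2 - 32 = (s - 2)*(s^2 + 8*s + 16) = (s - 2)*(s + 4)*(s + 4)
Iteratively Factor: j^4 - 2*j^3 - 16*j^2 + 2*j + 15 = (j - 5)*(j^3 + 3*j^2 - j - 3) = (j - 5)*(j + 3)*(j^2 - 1) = (j - 5)*(j + 1)*(j + 3)*(j - 1)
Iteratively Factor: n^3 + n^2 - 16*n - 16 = (n + 4)*(n^2 - 3*n - 4) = (n + 1)*(n + 4)*(n - 4)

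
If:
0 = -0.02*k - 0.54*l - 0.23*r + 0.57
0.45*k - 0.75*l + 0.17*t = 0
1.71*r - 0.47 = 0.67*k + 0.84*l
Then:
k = 1.00971733507329 - 0.294894321068208*t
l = 0.049730074025742*t + 0.605830401043973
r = 0.96807494232517 - 0.0911145806632023*t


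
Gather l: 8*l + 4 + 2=8*l + 6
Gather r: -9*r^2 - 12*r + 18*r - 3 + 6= -9*r^2 + 6*r + 3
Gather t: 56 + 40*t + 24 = 40*t + 80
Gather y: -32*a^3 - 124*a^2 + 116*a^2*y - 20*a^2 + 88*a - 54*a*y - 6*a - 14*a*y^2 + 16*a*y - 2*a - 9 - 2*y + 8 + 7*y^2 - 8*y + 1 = -32*a^3 - 144*a^2 + 80*a + y^2*(7 - 14*a) + y*(116*a^2 - 38*a - 10)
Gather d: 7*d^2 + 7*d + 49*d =7*d^2 + 56*d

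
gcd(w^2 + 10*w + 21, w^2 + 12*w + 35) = w + 7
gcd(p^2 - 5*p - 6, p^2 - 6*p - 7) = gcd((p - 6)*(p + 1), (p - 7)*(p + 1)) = p + 1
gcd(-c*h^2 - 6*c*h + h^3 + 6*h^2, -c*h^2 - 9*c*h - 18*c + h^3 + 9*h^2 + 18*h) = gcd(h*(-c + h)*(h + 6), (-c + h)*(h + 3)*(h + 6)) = c*h + 6*c - h^2 - 6*h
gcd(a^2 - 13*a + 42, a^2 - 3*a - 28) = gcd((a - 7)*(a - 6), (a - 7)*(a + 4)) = a - 7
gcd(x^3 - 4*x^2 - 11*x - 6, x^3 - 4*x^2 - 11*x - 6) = x^3 - 4*x^2 - 11*x - 6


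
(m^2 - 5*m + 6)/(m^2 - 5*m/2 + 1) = 2*(m - 3)/(2*m - 1)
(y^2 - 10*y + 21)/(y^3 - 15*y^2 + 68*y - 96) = (y - 7)/(y^2 - 12*y + 32)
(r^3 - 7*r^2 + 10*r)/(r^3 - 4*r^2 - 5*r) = (r - 2)/(r + 1)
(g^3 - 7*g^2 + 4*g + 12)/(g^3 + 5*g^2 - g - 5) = (g^2 - 8*g + 12)/(g^2 + 4*g - 5)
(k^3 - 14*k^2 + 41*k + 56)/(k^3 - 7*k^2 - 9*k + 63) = (k^2 - 7*k - 8)/(k^2 - 9)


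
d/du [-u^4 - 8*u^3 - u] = -4*u^3 - 24*u^2 - 1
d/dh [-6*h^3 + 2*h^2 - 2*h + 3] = -18*h^2 + 4*h - 2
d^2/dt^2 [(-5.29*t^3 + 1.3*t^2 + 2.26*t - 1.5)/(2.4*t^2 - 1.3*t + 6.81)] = (2.8421709430404e-14*t^4 + 189.18652*t^3 + 101.67102*t^2 - 1665.522054*t + 204.55542)/(13.824*t^6 - 22.464*t^5 + 129.8448*t^4 - 129.6802*t^3 + 368.43462*t^2 - 180.86679*t + 315.821241)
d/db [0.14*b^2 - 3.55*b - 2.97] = 0.28*b - 3.55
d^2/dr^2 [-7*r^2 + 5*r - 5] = -14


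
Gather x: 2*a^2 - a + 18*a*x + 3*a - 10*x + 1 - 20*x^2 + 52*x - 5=2*a^2 + 2*a - 20*x^2 + x*(18*a + 42) - 4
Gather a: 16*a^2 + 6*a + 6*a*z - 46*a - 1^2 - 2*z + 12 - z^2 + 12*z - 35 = 16*a^2 + a*(6*z - 40) - z^2 + 10*z - 24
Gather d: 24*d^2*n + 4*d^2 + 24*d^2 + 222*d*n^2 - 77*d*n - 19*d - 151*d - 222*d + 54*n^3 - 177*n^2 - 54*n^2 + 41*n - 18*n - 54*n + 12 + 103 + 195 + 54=d^2*(24*n + 28) + d*(222*n^2 - 77*n - 392) + 54*n^3 - 231*n^2 - 31*n + 364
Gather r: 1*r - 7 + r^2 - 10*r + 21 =r^2 - 9*r + 14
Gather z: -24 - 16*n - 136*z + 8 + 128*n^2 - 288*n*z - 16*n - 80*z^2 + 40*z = 128*n^2 - 32*n - 80*z^2 + z*(-288*n - 96) - 16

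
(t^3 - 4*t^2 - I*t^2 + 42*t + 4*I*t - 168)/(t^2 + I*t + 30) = (t^2 - t*(4 + 7*I) + 28*I)/(t - 5*I)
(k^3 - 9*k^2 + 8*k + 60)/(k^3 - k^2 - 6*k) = (k^2 - 11*k + 30)/(k*(k - 3))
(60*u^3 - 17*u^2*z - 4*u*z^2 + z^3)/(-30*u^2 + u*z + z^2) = (-12*u^2 + u*z + z^2)/(6*u + z)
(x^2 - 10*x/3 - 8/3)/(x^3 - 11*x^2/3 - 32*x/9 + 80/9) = 3*(3*x + 2)/(9*x^2 + 3*x - 20)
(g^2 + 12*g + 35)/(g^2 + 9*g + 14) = (g + 5)/(g + 2)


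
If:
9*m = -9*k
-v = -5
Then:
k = -m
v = 5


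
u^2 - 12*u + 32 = (u - 8)*(u - 4)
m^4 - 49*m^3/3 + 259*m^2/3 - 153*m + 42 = (m - 7)*(m - 6)*(m - 3)*(m - 1/3)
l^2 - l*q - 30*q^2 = (l - 6*q)*(l + 5*q)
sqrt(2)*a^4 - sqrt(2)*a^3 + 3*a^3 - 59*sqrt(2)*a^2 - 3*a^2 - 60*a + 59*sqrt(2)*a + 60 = (a - 1)*(a - 5*sqrt(2))*(a + 6*sqrt(2))*(sqrt(2)*a + 1)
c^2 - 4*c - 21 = (c - 7)*(c + 3)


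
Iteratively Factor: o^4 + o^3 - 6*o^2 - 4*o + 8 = (o + 2)*(o^3 - o^2 - 4*o + 4) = (o + 2)^2*(o^2 - 3*o + 2) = (o - 1)*(o + 2)^2*(o - 2)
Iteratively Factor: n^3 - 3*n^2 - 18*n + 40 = (n - 5)*(n^2 + 2*n - 8) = (n - 5)*(n + 4)*(n - 2)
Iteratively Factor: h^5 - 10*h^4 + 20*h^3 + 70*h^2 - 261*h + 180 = (h - 5)*(h^4 - 5*h^3 - 5*h^2 + 45*h - 36) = (h - 5)*(h - 1)*(h^3 - 4*h^2 - 9*h + 36) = (h - 5)*(h - 4)*(h - 1)*(h^2 - 9) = (h - 5)*(h - 4)*(h - 3)*(h - 1)*(h + 3)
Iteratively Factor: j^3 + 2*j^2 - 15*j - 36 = (j + 3)*(j^2 - j - 12) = (j + 3)^2*(j - 4)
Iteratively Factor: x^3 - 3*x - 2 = (x + 1)*(x^2 - x - 2) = (x - 2)*(x + 1)*(x + 1)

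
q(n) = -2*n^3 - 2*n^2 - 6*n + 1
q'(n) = -6*n^2 - 4*n - 6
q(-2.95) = 52.64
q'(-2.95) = -46.42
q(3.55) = -134.98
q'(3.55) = -95.82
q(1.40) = -16.81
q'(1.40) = -23.36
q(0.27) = -0.81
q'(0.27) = -7.52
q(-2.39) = 31.22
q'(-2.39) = -30.71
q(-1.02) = 7.16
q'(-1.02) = -8.16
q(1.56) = -20.82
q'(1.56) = -26.84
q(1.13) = -11.22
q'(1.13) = -18.18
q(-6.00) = 397.00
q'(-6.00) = -198.00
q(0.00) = 1.00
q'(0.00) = -6.00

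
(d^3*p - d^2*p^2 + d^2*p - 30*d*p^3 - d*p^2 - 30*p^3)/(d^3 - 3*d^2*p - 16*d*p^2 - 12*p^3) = p*(d^2 + 5*d*p + d + 5*p)/(d^2 + 3*d*p + 2*p^2)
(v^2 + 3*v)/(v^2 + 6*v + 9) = v/(v + 3)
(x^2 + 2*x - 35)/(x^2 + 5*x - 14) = (x - 5)/(x - 2)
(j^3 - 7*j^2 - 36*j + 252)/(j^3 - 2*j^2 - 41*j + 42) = (j - 6)/(j - 1)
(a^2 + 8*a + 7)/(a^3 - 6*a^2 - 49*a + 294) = (a + 1)/(a^2 - 13*a + 42)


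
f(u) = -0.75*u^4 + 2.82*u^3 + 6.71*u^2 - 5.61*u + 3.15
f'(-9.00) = 2745.87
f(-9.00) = -6379.38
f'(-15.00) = 11821.59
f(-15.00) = -45889.20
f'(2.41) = 33.88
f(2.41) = 42.77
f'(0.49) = 2.64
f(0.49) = 2.30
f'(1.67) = 26.42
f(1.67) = 19.80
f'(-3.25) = 143.12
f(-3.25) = -88.22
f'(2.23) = 33.12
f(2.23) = 36.73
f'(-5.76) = 771.08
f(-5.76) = -1106.39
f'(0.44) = 1.68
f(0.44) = 2.19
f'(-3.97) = 262.16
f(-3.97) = -231.58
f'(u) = -3.0*u^3 + 8.46*u^2 + 13.42*u - 5.61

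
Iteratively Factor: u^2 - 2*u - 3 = (u - 3)*(u + 1)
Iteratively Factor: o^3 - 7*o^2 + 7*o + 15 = (o - 3)*(o^2 - 4*o - 5) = (o - 5)*(o - 3)*(o + 1)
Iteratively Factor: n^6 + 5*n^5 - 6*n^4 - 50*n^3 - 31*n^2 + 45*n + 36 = (n + 1)*(n^5 + 4*n^4 - 10*n^3 - 40*n^2 + 9*n + 36) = (n - 1)*(n + 1)*(n^4 + 5*n^3 - 5*n^2 - 45*n - 36) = (n - 1)*(n + 1)*(n + 4)*(n^3 + n^2 - 9*n - 9) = (n - 1)*(n + 1)*(n + 3)*(n + 4)*(n^2 - 2*n - 3) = (n - 3)*(n - 1)*(n + 1)*(n + 3)*(n + 4)*(n + 1)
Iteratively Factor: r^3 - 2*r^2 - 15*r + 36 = (r - 3)*(r^2 + r - 12) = (r - 3)^2*(r + 4)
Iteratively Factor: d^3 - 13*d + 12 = (d + 4)*(d^2 - 4*d + 3) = (d - 3)*(d + 4)*(d - 1)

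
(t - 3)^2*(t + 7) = t^3 + t^2 - 33*t + 63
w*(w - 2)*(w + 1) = w^3 - w^2 - 2*w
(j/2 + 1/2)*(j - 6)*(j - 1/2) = j^3/2 - 11*j^2/4 - 7*j/4 + 3/2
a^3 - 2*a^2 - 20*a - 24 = (a - 6)*(a + 2)^2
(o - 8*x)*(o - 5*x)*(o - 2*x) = o^3 - 15*o^2*x + 66*o*x^2 - 80*x^3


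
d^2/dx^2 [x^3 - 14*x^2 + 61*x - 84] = 6*x - 28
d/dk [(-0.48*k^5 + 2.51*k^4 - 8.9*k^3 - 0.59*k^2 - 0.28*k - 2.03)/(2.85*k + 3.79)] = (-5.472*k^5 + 12.3645*k^4 - 12.6784*k^3 - 102.8745*k^2 - 4.4722*k + 4.7243)/(8.1225*k^2 + 21.603*k + 14.3641)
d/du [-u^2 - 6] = -2*u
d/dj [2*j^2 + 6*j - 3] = 4*j + 6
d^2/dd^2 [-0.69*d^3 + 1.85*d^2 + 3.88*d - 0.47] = 3.7 - 4.14*d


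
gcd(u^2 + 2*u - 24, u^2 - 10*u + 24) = u - 4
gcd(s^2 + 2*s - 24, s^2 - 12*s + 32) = s - 4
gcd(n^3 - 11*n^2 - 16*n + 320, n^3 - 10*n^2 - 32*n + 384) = n^2 - 16*n + 64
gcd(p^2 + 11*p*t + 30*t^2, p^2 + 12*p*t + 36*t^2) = p + 6*t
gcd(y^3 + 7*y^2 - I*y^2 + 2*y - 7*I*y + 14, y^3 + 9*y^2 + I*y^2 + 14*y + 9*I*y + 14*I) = y^2 + y*(7 + I) + 7*I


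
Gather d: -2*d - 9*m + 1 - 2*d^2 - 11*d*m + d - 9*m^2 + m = -2*d^2 + d*(-11*m - 1) - 9*m^2 - 8*m + 1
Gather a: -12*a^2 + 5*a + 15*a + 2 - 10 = -12*a^2 + 20*a - 8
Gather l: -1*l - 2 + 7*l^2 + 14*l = 7*l^2 + 13*l - 2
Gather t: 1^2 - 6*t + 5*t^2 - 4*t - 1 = 5*t^2 - 10*t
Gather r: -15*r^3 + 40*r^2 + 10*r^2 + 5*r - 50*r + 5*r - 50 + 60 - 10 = -15*r^3 + 50*r^2 - 40*r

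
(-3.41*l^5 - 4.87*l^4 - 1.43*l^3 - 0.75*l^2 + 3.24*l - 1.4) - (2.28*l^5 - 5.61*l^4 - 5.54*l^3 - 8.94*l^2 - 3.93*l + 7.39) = -5.69*l^5 + 0.74*l^4 + 4.11*l^3 + 8.19*l^2 + 7.17*l - 8.79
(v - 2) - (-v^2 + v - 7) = v^2 + 5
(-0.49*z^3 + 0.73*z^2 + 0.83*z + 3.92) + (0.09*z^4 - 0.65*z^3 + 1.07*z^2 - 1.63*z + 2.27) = 0.09*z^4 - 1.14*z^3 + 1.8*z^2 - 0.8*z + 6.19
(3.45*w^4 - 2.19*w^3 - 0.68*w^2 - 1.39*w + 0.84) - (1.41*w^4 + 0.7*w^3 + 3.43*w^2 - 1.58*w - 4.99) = 2.04*w^4 - 2.89*w^3 - 4.11*w^2 + 0.19*w + 5.83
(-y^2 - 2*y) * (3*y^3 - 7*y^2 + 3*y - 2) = -3*y^5 + y^4 + 11*y^3 - 4*y^2 + 4*y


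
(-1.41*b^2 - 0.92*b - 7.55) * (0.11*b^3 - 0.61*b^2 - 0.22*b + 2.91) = -0.1551*b^5 + 0.7589*b^4 + 0.0409*b^3 + 0.704800000000001*b^2 - 1.0162*b - 21.9705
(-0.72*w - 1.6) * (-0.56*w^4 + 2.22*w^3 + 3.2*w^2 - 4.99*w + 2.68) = 0.4032*w^5 - 0.7024*w^4 - 5.856*w^3 - 1.5272*w^2 + 6.0544*w - 4.288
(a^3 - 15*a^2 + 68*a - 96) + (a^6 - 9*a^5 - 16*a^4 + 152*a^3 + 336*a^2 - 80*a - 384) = a^6 - 9*a^5 - 16*a^4 + 153*a^3 + 321*a^2 - 12*a - 480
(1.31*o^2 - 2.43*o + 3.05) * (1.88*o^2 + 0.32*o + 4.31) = 2.4628*o^4 - 4.1492*o^3 + 10.6025*o^2 - 9.4973*o + 13.1455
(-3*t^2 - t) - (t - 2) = -3*t^2 - 2*t + 2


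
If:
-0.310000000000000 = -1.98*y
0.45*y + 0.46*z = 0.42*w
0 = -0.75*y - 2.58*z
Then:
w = 0.12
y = 0.16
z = -0.05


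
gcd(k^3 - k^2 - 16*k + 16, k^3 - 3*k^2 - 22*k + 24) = k^2 + 3*k - 4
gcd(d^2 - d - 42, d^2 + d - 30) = d + 6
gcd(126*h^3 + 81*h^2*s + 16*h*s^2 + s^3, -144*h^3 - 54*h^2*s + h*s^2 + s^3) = 18*h^2 + 9*h*s + s^2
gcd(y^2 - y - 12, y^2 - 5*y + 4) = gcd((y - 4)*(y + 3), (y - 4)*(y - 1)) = y - 4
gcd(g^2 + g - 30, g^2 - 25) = g - 5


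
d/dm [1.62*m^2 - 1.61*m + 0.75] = 3.24*m - 1.61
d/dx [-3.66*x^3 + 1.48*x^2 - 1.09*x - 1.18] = -10.98*x^2 + 2.96*x - 1.09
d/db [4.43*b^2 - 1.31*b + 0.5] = 8.86*b - 1.31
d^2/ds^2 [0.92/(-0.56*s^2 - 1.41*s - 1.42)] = (0.577024*s^2 + 1.452864*s - 0.92*(1.12*s + 1.41)*(2.24*s + 2.82) + 1.463168)/(0.56*s^2 + 1.41*s + 1.42)^3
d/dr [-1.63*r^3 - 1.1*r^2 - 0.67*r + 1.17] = -4.89*r^2 - 2.2*r - 0.67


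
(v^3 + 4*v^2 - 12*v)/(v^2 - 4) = v*(v + 6)/(v + 2)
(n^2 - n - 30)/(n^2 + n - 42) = (n + 5)/(n + 7)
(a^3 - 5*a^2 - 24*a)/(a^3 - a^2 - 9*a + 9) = a*(a - 8)/(a^2 - 4*a + 3)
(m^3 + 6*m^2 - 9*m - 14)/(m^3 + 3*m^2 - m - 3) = (m^2 + 5*m - 14)/(m^2 + 2*m - 3)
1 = 1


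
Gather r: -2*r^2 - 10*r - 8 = -2*r^2 - 10*r - 8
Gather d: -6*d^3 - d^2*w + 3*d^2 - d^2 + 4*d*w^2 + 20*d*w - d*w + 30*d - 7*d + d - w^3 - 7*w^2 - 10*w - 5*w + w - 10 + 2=-6*d^3 + d^2*(2 - w) + d*(4*w^2 + 19*w + 24) - w^3 - 7*w^2 - 14*w - 8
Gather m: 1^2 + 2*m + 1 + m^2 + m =m^2 + 3*m + 2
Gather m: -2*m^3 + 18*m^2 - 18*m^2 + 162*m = -2*m^3 + 162*m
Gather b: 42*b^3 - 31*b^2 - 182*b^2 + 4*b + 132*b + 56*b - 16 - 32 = 42*b^3 - 213*b^2 + 192*b - 48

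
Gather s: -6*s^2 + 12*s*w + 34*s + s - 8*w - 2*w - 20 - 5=-6*s^2 + s*(12*w + 35) - 10*w - 25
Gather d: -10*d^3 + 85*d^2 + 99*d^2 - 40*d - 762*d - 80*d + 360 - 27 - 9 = -10*d^3 + 184*d^2 - 882*d + 324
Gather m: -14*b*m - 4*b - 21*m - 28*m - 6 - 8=-4*b + m*(-14*b - 49) - 14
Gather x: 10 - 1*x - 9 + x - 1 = 0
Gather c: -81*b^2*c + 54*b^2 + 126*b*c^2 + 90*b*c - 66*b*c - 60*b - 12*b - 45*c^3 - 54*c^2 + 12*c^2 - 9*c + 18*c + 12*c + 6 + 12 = 54*b^2 - 72*b - 45*c^3 + c^2*(126*b - 42) + c*(-81*b^2 + 24*b + 21) + 18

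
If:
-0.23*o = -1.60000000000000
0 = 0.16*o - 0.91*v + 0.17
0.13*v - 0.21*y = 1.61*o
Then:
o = 6.96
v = 1.41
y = -52.46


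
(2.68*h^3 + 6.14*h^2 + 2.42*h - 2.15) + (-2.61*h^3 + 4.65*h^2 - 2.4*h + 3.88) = 0.0700000000000003*h^3 + 10.79*h^2 + 0.02*h + 1.73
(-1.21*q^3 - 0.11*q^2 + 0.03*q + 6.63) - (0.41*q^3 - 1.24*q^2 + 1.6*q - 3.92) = -1.62*q^3 + 1.13*q^2 - 1.57*q + 10.55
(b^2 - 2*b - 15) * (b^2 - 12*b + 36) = b^4 - 14*b^3 + 45*b^2 + 108*b - 540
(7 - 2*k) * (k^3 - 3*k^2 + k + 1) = -2*k^4 + 13*k^3 - 23*k^2 + 5*k + 7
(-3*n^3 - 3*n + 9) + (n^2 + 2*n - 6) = -3*n^3 + n^2 - n + 3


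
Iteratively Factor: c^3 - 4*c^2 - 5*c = (c)*(c^2 - 4*c - 5) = c*(c + 1)*(c - 5)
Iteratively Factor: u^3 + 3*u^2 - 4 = (u + 2)*(u^2 + u - 2) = (u + 2)^2*(u - 1)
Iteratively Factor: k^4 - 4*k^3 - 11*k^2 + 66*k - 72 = (k + 4)*(k^3 - 8*k^2 + 21*k - 18) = (k - 3)*(k + 4)*(k^2 - 5*k + 6) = (k - 3)*(k - 2)*(k + 4)*(k - 3)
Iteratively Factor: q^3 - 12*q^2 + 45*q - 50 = (q - 5)*(q^2 - 7*q + 10) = (q - 5)*(q - 2)*(q - 5)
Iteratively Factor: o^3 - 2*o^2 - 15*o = (o - 5)*(o^2 + 3*o) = (o - 5)*(o + 3)*(o)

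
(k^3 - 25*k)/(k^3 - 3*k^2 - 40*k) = (k - 5)/(k - 8)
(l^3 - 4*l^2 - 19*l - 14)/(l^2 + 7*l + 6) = (l^2 - 5*l - 14)/(l + 6)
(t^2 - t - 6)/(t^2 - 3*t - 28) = (-t^2 + t + 6)/(-t^2 + 3*t + 28)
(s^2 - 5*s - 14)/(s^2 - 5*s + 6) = (s^2 - 5*s - 14)/(s^2 - 5*s + 6)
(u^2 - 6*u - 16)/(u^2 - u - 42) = (-u^2 + 6*u + 16)/(-u^2 + u + 42)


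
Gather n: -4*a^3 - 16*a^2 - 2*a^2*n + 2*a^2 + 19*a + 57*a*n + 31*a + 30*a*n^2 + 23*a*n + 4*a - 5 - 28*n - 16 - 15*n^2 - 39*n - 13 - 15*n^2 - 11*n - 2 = -4*a^3 - 14*a^2 + 54*a + n^2*(30*a - 30) + n*(-2*a^2 + 80*a - 78) - 36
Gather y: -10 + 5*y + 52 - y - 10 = 4*y + 32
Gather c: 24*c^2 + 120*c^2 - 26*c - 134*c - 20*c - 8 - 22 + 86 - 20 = 144*c^2 - 180*c + 36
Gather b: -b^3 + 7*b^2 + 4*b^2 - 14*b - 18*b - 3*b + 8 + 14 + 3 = -b^3 + 11*b^2 - 35*b + 25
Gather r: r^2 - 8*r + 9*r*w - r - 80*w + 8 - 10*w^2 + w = r^2 + r*(9*w - 9) - 10*w^2 - 79*w + 8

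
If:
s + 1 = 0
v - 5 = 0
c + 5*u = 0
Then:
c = -5*u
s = -1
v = 5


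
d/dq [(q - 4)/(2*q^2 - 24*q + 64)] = -1/(2*q^2 - 32*q + 128)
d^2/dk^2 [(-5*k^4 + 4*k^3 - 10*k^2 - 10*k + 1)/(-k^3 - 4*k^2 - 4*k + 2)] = 4*(43*k^6 + 174*k^5 + 33*k^4 - 174*k^3 + 258*k^2 + 69*k + 48)/(k^9 + 12*k^8 + 60*k^7 + 154*k^6 + 192*k^5 + 48*k^4 - 116*k^3 - 48*k^2 + 48*k - 8)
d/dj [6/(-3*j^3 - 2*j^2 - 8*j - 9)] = 6*(9*j^2 + 4*j + 8)/(3*j^3 + 2*j^2 + 8*j + 9)^2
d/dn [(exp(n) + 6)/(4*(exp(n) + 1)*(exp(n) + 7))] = (-exp(2*n) - 12*exp(n) - 41)*exp(n)/(4*(exp(4*n) + 16*exp(3*n) + 78*exp(2*n) + 112*exp(n) + 49))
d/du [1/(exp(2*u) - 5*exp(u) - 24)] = (5 - 2*exp(u))*exp(u)/(-exp(2*u) + 5*exp(u) + 24)^2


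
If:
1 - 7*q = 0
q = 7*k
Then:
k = 1/49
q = 1/7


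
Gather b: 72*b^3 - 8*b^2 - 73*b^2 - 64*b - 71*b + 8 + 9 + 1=72*b^3 - 81*b^2 - 135*b + 18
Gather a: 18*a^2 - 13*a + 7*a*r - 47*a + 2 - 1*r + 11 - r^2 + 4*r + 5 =18*a^2 + a*(7*r - 60) - r^2 + 3*r + 18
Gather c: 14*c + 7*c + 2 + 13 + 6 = 21*c + 21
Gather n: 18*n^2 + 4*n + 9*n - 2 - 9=18*n^2 + 13*n - 11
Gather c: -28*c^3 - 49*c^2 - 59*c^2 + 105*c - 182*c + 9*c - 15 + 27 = -28*c^3 - 108*c^2 - 68*c + 12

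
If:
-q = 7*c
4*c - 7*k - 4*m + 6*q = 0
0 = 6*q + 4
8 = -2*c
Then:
No Solution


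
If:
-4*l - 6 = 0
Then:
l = -3/2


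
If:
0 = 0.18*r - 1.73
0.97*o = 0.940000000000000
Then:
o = 0.97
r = 9.61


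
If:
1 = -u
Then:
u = -1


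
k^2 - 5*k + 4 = (k - 4)*(k - 1)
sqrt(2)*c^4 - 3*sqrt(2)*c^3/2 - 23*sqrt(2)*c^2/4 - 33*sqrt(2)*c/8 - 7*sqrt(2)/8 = (c - 7/2)*(c + 1/2)*(c + 1)*(sqrt(2)*c + sqrt(2)/2)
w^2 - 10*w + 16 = (w - 8)*(w - 2)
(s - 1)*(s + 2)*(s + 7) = s^3 + 8*s^2 + 5*s - 14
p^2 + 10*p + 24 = (p + 4)*(p + 6)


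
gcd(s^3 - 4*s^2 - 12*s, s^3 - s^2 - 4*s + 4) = s + 2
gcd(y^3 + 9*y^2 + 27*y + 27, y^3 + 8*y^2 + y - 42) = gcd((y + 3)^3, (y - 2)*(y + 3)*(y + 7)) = y + 3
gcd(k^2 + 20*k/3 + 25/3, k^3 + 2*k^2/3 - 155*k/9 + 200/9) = k + 5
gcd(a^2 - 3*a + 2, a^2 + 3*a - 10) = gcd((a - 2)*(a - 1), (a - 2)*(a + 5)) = a - 2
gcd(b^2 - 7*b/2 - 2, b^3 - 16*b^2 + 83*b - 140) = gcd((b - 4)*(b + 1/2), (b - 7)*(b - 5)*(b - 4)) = b - 4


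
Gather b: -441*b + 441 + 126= 567 - 441*b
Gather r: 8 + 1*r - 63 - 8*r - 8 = -7*r - 63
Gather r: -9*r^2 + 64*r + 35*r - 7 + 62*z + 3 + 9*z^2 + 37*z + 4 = -9*r^2 + 99*r + 9*z^2 + 99*z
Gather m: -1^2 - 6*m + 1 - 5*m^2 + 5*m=-5*m^2 - m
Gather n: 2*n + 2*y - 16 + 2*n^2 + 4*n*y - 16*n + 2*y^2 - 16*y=2*n^2 + n*(4*y - 14) + 2*y^2 - 14*y - 16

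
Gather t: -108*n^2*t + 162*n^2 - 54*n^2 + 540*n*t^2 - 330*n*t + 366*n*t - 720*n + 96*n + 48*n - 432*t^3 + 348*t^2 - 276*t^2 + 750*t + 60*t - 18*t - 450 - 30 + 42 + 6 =108*n^2 - 576*n - 432*t^3 + t^2*(540*n + 72) + t*(-108*n^2 + 36*n + 792) - 432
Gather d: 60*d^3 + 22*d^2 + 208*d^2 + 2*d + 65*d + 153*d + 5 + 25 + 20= 60*d^3 + 230*d^2 + 220*d + 50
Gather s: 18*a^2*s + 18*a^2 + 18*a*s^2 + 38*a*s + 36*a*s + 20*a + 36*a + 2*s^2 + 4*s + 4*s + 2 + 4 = 18*a^2 + 56*a + s^2*(18*a + 2) + s*(18*a^2 + 74*a + 8) + 6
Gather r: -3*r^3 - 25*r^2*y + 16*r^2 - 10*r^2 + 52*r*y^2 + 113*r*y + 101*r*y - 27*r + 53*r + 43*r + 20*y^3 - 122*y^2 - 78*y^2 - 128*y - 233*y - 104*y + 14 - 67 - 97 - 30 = -3*r^3 + r^2*(6 - 25*y) + r*(52*y^2 + 214*y + 69) + 20*y^3 - 200*y^2 - 465*y - 180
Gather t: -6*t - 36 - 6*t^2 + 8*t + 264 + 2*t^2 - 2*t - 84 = 144 - 4*t^2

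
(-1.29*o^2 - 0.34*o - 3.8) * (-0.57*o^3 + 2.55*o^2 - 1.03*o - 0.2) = 0.7353*o^5 - 3.0957*o^4 + 2.6277*o^3 - 9.0818*o^2 + 3.982*o + 0.76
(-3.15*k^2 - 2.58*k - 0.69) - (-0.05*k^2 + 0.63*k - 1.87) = -3.1*k^2 - 3.21*k + 1.18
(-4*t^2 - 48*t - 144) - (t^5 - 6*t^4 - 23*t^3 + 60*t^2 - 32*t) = -t^5 + 6*t^4 + 23*t^3 - 64*t^2 - 16*t - 144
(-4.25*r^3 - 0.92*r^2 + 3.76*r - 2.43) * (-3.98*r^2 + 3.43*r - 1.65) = 16.915*r^5 - 10.9159*r^4 - 11.1079*r^3 + 24.0862*r^2 - 14.5389*r + 4.0095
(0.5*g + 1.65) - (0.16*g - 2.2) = 0.34*g + 3.85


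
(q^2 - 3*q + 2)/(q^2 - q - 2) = (q - 1)/(q + 1)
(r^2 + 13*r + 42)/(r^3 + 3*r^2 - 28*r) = (r + 6)/(r*(r - 4))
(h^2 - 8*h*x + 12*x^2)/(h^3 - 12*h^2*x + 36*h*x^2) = (-h + 2*x)/(h*(-h + 6*x))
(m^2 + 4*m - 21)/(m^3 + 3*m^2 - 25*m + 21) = 1/(m - 1)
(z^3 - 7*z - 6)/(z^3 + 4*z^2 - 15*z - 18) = (z + 2)/(z + 6)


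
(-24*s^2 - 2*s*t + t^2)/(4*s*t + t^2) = (-6*s + t)/t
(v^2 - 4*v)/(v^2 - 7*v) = (v - 4)/(v - 7)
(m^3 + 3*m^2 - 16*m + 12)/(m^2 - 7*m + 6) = (m^2 + 4*m - 12)/(m - 6)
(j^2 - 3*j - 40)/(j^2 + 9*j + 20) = (j - 8)/(j + 4)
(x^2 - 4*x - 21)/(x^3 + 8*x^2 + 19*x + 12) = (x - 7)/(x^2 + 5*x + 4)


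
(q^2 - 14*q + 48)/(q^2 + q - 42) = (q - 8)/(q + 7)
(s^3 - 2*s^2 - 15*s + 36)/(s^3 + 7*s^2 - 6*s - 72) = (s - 3)/(s + 6)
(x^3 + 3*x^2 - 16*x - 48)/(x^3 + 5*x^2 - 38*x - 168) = (x^2 - x - 12)/(x^2 + x - 42)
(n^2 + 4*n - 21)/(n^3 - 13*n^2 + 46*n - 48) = (n + 7)/(n^2 - 10*n + 16)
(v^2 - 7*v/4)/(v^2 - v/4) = (4*v - 7)/(4*v - 1)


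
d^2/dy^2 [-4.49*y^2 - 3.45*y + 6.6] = -8.98000000000000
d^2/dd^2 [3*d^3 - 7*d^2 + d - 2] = 18*d - 14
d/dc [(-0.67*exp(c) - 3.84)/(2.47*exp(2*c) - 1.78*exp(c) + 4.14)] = (1.6549*exp(2*c) + 18.9696*exp(c) - 9.609)*exp(c)/(6.1009*exp(4*c) - 8.7932*exp(3*c) + 23.62*exp(2*c) - 14.7384*exp(c) + 17.1396)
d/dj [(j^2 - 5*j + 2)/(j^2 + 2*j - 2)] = (7*j^2 - 8*j + 6)/(j^4 + 4*j^3 - 8*j + 4)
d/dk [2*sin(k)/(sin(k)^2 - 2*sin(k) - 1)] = 2*(cos(k)^2 - 2)*cos(k)/(2*sin(k) + cos(k)^2)^2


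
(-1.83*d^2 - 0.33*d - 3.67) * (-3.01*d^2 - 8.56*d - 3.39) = 5.5083*d^4 + 16.6581*d^3 + 20.0752*d^2 + 32.5339*d + 12.4413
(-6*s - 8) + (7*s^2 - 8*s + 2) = 7*s^2 - 14*s - 6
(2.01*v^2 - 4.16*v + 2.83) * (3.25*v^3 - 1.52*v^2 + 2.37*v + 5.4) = 6.5325*v^5 - 16.5752*v^4 + 20.2844*v^3 - 3.3068*v^2 - 15.7569*v + 15.282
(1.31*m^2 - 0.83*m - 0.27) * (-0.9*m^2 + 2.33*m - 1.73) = -1.179*m^4 + 3.7993*m^3 - 3.9572*m^2 + 0.8068*m + 0.4671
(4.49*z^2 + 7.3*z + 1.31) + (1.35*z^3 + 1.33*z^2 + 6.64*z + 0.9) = 1.35*z^3 + 5.82*z^2 + 13.94*z + 2.21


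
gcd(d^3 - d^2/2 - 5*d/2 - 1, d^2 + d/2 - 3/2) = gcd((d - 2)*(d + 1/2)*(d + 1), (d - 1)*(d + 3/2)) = 1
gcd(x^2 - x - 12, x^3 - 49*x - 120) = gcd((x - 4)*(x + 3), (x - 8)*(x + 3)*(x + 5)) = x + 3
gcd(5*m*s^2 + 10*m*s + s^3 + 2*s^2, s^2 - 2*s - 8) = s + 2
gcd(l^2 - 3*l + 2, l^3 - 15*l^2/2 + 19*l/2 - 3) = l - 1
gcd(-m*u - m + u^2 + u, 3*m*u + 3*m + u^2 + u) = u + 1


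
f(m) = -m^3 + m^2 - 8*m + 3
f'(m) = -3*m^2 + 2*m - 8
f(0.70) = -2.45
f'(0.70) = -8.07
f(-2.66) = 50.18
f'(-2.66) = -34.55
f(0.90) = -4.12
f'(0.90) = -8.63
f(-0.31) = 5.61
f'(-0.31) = -8.91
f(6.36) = -264.69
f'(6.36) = -116.63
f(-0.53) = 7.67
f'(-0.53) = -9.90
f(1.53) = -10.48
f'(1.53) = -11.96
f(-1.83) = 27.12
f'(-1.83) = -21.71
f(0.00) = 3.00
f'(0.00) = -8.00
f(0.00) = 3.00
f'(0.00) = -8.00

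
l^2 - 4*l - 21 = (l - 7)*(l + 3)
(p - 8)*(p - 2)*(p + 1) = p^3 - 9*p^2 + 6*p + 16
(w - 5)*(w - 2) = w^2 - 7*w + 10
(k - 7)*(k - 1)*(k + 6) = k^3 - 2*k^2 - 41*k + 42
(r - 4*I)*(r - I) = r^2 - 5*I*r - 4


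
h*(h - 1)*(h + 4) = h^3 + 3*h^2 - 4*h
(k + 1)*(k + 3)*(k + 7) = k^3 + 11*k^2 + 31*k + 21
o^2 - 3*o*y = o*(o - 3*y)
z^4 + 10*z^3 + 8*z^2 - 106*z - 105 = (z - 3)*(z + 1)*(z + 5)*(z + 7)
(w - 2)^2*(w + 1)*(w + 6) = w^4 + 3*w^3 - 18*w^2 + 4*w + 24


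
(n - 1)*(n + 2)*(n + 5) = n^3 + 6*n^2 + 3*n - 10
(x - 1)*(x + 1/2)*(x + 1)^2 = x^4 + 3*x^3/2 - x^2/2 - 3*x/2 - 1/2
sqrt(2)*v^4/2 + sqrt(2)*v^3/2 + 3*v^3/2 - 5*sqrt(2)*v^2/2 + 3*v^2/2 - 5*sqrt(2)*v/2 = v*(v - sqrt(2))*(v + 5*sqrt(2)/2)*(sqrt(2)*v/2 + sqrt(2)/2)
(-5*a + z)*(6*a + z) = -30*a^2 + a*z + z^2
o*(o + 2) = o^2 + 2*o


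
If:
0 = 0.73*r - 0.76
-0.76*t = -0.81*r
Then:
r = 1.04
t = 1.11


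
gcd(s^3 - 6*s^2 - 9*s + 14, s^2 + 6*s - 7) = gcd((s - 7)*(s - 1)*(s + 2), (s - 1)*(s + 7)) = s - 1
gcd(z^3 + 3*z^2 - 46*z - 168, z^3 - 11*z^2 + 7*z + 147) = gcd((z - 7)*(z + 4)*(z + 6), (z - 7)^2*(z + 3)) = z - 7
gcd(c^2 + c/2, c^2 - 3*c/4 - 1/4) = 1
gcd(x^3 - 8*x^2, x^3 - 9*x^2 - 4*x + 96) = x - 8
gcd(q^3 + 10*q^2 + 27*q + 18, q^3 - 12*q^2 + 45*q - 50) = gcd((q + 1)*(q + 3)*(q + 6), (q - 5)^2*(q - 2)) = 1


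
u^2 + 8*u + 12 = (u + 2)*(u + 6)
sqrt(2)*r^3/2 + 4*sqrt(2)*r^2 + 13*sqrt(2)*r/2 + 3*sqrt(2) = (r + 1)*(r + 6)*(sqrt(2)*r/2 + sqrt(2)/2)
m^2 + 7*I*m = m*(m + 7*I)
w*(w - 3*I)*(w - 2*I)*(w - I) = w^4 - 6*I*w^3 - 11*w^2 + 6*I*w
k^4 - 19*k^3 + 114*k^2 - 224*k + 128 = (k - 8)^2*(k - 2)*(k - 1)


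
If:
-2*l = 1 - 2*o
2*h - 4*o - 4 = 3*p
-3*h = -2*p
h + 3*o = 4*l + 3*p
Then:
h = 24/23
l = -99/46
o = -38/23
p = 36/23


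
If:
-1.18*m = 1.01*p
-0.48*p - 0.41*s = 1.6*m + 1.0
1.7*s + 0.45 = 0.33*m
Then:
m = -0.80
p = 0.93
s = -0.42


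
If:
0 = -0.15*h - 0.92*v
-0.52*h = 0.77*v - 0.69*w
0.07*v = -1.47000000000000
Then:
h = 128.80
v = -21.00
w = 73.63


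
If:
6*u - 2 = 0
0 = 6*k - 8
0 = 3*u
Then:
No Solution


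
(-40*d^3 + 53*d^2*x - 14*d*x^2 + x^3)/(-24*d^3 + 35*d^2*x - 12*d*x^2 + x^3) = (-5*d + x)/(-3*d + x)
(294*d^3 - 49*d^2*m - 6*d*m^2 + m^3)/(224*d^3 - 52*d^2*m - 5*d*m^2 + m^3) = (42*d^2 - 13*d*m + m^2)/(32*d^2 - 12*d*m + m^2)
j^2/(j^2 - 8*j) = j/(j - 8)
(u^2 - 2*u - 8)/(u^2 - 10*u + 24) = (u + 2)/(u - 6)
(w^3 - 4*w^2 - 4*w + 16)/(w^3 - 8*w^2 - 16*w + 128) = (w^2 - 4)/(w^2 - 4*w - 32)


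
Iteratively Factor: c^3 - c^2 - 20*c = (c)*(c^2 - c - 20) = c*(c + 4)*(c - 5)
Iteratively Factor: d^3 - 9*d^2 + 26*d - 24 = (d - 3)*(d^2 - 6*d + 8) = (d - 3)*(d - 2)*(d - 4)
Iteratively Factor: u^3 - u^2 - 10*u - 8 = (u + 2)*(u^2 - 3*u - 4) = (u - 4)*(u + 2)*(u + 1)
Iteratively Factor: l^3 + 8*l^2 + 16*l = (l + 4)*(l^2 + 4*l) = (l + 4)^2*(l)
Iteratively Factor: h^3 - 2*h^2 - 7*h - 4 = (h + 1)*(h^2 - 3*h - 4) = (h + 1)^2*(h - 4)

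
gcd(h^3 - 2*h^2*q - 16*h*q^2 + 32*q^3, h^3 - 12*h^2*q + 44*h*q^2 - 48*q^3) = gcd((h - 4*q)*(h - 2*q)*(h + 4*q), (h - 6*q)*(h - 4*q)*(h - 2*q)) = h^2 - 6*h*q + 8*q^2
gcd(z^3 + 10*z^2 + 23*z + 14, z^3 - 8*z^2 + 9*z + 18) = z + 1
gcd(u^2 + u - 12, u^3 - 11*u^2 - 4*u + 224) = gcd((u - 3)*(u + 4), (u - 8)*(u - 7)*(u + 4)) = u + 4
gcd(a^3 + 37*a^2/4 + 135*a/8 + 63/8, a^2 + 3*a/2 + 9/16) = a + 3/4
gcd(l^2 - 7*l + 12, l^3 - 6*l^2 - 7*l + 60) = l - 4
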